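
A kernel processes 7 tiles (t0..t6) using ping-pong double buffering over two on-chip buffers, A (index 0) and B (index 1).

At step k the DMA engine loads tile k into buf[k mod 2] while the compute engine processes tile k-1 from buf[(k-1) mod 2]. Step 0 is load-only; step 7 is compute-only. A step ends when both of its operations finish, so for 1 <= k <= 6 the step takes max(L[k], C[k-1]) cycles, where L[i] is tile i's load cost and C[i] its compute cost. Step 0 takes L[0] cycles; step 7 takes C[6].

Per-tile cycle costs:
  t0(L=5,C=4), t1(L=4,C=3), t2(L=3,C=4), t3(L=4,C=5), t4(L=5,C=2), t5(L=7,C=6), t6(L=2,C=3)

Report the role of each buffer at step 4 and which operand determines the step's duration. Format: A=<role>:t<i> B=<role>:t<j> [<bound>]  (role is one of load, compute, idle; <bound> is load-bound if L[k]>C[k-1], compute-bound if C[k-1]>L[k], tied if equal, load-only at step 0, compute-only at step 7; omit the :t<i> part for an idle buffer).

step 4: A=load:t4 B=compute:t3 [tied]

  0. 5=5c; end=5; A:t0 B:-
  1. max(4,4)=4c; end=9; A:t0 B:t1
  2. max(3,3)=3c; end=12; A:t2 B:t1
  3. max(4,4)=4c; end=16; A:t2 B:t3
  4. max(5,5)=5c; end=21; A:t4 B:t3
  5. max(7,2)=7c; end=28; A:t4 B:t5
  6. max(2,6)=6c; end=34; A:t6 B:t5
  7. 3=3c; end=37; A:t6 B:t5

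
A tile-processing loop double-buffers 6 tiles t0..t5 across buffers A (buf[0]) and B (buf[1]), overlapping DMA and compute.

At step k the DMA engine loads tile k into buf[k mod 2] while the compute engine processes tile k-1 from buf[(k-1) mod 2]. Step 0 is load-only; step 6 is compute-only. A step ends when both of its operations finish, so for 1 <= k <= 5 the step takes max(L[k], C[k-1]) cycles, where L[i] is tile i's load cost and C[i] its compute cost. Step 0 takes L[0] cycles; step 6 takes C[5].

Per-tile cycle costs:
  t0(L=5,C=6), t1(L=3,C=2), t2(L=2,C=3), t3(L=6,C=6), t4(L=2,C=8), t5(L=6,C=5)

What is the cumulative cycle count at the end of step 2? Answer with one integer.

  0. 5=5c; end=5; A:t0 B:-
  1. max(3,6)=6c; end=11; A:t0 B:t1
  2. max(2,2)=2c; end=13; A:t2 B:t1
  3. max(6,3)=6c; end=19; A:t2 B:t3
  4. max(2,6)=6c; end=25; A:t4 B:t3
  5. max(6,8)=8c; end=33; A:t4 B:t5
  6. 5=5c; end=38; A:t4 B:t5

end_cycle[2] = 13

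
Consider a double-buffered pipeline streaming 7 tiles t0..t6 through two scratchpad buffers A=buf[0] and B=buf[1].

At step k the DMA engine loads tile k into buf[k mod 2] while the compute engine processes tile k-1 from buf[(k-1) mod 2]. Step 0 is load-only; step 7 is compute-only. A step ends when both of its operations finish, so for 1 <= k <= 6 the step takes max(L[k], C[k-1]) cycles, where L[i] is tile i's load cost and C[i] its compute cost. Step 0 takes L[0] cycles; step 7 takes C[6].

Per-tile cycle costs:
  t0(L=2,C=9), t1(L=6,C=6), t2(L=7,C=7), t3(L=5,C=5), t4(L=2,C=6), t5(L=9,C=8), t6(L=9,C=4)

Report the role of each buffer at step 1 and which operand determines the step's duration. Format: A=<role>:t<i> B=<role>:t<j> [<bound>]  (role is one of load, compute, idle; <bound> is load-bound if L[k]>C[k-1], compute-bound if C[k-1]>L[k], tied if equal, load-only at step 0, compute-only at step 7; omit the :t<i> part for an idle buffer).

step 1: A=compute:t0 B=load:t1 [compute-bound]

[0] DMA t0→A (2c) ∥ CU idle ⇒ 2c, clock 2
[1] DMA t1→B (6c) ∥ CU A:t0 (9c) ⇒ 9c, clock 11
[2] DMA t2→A (7c) ∥ CU B:t1 (6c) ⇒ 7c, clock 18
[3] DMA t3→B (5c) ∥ CU A:t2 (7c) ⇒ 7c, clock 25
[4] DMA t4→A (2c) ∥ CU B:t3 (5c) ⇒ 5c, clock 30
[5] DMA t5→B (9c) ∥ CU A:t4 (6c) ⇒ 9c, clock 39
[6] DMA t6→A (9c) ∥ CU B:t5 (8c) ⇒ 9c, clock 48
[7] DMA idle ∥ CU A:t6 (4c) ⇒ 4c, clock 52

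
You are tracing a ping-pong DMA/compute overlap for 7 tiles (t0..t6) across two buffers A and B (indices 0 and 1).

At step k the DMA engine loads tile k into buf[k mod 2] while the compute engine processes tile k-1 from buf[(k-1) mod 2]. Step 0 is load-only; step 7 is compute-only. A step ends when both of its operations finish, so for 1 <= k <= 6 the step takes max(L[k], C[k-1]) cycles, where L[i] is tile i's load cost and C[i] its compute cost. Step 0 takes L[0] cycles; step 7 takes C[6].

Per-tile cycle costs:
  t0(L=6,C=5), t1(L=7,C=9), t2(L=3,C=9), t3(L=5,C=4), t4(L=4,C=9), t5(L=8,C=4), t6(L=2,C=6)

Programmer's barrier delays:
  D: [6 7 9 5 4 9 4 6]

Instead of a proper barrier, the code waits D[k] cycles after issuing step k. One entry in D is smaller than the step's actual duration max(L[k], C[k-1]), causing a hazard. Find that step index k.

hazard at step 3

step 0: need L[0]=6 = 6; D[0]=6 ok
step 1: need max(L[1]=7,C[0]=5) = 7; D[1]=7 ok
step 2: need max(L[2]=3,C[1]=9) = 9; D[2]=9 ok
step 3: need max(L[3]=5,C[2]=9) = 9; D[3]=5 SHORT
step 4: need max(L[4]=4,C[3]=4) = 4; D[4]=4 ok
step 5: need max(L[5]=8,C[4]=9) = 9; D[5]=9 ok
step 6: need max(L[6]=2,C[5]=4) = 4; D[6]=4 ok
step 7: need C[6]=6 = 6; D[7]=6 ok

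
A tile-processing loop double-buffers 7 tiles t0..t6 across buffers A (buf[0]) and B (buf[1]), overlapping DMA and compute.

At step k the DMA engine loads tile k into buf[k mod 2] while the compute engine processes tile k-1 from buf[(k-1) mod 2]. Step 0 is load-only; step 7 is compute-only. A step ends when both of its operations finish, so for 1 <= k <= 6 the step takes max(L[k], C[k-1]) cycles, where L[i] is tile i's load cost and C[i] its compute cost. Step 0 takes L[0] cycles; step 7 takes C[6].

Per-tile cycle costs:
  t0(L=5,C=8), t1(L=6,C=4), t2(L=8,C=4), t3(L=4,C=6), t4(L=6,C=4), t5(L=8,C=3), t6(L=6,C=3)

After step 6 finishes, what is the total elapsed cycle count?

end_cycle[6] = 45

k=0 load=t0/5c comp=- wait=5 total=5
k=1 load=t1/6c comp=t0/8c wait=8 total=13
k=2 load=t2/8c comp=t1/4c wait=8 total=21
k=3 load=t3/4c comp=t2/4c wait=4 total=25
k=4 load=t4/6c comp=t3/6c wait=6 total=31
k=5 load=t5/8c comp=t4/4c wait=8 total=39
k=6 load=t6/6c comp=t5/3c wait=6 total=45
k=7 load=- comp=t6/3c wait=3 total=48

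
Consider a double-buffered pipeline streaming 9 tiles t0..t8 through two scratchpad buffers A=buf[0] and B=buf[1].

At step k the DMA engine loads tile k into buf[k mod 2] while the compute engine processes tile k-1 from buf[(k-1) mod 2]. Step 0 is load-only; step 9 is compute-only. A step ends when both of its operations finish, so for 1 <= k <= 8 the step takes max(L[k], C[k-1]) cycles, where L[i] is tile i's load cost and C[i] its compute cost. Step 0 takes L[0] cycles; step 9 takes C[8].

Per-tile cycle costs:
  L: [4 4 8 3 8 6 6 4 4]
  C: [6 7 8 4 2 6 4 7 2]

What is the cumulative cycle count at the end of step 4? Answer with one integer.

k=0 load=t0/4c comp=- wait=4 total=4
k=1 load=t1/4c comp=t0/6c wait=6 total=10
k=2 load=t2/8c comp=t1/7c wait=8 total=18
k=3 load=t3/3c comp=t2/8c wait=8 total=26
k=4 load=t4/8c comp=t3/4c wait=8 total=34
k=5 load=t5/6c comp=t4/2c wait=6 total=40
k=6 load=t6/6c comp=t5/6c wait=6 total=46
k=7 load=t7/4c comp=t6/4c wait=4 total=50
k=8 load=t8/4c comp=t7/7c wait=7 total=57
k=9 load=- comp=t8/2c wait=2 total=59

end_cycle[4] = 34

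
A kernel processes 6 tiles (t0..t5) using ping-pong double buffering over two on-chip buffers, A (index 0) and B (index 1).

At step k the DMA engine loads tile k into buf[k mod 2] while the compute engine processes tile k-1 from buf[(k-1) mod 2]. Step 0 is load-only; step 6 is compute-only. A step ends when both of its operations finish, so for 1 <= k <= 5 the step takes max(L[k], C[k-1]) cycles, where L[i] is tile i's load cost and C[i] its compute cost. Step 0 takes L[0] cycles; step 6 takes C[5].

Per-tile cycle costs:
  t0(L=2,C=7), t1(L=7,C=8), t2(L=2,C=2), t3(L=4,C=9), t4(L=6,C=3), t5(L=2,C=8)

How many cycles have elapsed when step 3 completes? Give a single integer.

end_cycle[3] = 21

[0] DMA t0→A (2c) ∥ CU idle ⇒ 2c, clock 2
[1] DMA t1→B (7c) ∥ CU A:t0 (7c) ⇒ 7c, clock 9
[2] DMA t2→A (2c) ∥ CU B:t1 (8c) ⇒ 8c, clock 17
[3] DMA t3→B (4c) ∥ CU A:t2 (2c) ⇒ 4c, clock 21
[4] DMA t4→A (6c) ∥ CU B:t3 (9c) ⇒ 9c, clock 30
[5] DMA t5→B (2c) ∥ CU A:t4 (3c) ⇒ 3c, clock 33
[6] DMA idle ∥ CU B:t5 (8c) ⇒ 8c, clock 41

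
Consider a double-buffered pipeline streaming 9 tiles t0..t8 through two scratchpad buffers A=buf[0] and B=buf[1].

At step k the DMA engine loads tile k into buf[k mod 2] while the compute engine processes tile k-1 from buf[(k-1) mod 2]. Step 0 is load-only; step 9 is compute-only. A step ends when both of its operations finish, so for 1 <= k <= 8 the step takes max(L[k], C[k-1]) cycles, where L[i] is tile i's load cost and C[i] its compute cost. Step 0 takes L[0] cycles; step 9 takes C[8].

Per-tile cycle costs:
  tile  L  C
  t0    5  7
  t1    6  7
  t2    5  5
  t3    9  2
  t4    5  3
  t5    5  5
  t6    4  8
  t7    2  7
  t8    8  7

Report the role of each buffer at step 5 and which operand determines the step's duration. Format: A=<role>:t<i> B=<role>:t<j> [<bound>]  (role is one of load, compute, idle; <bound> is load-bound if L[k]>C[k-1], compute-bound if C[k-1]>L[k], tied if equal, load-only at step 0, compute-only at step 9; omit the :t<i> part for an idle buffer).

step 0: L[0]=5 → dur=5, Σ=5 | A=load:t0 B=idle [load-only]
step 1: L[1]=6 C[0]=7 → dur=7, Σ=12 | A=compute:t0 B=load:t1 [compute-bound]
step 2: L[2]=5 C[1]=7 → dur=7, Σ=19 | A=load:t2 B=compute:t1 [compute-bound]
step 3: L[3]=9 C[2]=5 → dur=9, Σ=28 | A=compute:t2 B=load:t3 [load-bound]
step 4: L[4]=5 C[3]=2 → dur=5, Σ=33 | A=load:t4 B=compute:t3 [load-bound]
step 5: L[5]=5 C[4]=3 → dur=5, Σ=38 | A=compute:t4 B=load:t5 [load-bound]
step 6: L[6]=4 C[5]=5 → dur=5, Σ=43 | A=load:t6 B=compute:t5 [compute-bound]
step 7: L[7]=2 C[6]=8 → dur=8, Σ=51 | A=compute:t6 B=load:t7 [compute-bound]
step 8: L[8]=8 C[7]=7 → dur=8, Σ=59 | A=load:t8 B=compute:t7 [load-bound]
step 9: C[8]=7 → dur=7, Σ=66 | A=compute:t8 B=idle [compute-only]

step 5: A=compute:t4 B=load:t5 [load-bound]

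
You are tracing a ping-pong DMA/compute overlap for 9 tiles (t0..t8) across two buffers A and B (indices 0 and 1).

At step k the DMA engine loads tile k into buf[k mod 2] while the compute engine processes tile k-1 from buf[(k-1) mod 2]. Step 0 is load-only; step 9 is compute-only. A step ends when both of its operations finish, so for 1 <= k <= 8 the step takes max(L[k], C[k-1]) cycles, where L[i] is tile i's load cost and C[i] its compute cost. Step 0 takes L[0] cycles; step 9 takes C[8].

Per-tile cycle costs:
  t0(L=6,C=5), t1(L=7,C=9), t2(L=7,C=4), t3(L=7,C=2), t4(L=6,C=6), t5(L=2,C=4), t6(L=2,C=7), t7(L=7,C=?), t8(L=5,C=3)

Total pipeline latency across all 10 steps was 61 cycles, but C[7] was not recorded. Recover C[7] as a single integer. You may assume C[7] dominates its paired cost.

C[7] = 6

step 0 = dur = L[0]=6 = 6
step 1 = dur = max(L[1]=7, C[0]=5) = 7
step 2 = dur = max(L[2]=7, C[1]=9) = 9
step 3 = dur = max(L[3]=7, C[2]=4) = 7
step 4 = dur = max(L[4]=6, C[3]=2) = 6
step 5 = dur = max(L[5]=2, C[4]=6) = 6
step 6 = dur = max(L[6]=2, C[5]=4) = 4
step 7 = dur = max(L[7]=7, C[6]=7) = 7
step 8 = dur = max(L[8]=5, C[7]=?) = C[7]  (unknown; binding)
step 9 = dur = C[8]=3 = 3
sum of known step durations = 55
dur[8] = total - known = 61 - 55 = 6
C[7] is the binding max in step 8, so C[7] = dur[8] = 6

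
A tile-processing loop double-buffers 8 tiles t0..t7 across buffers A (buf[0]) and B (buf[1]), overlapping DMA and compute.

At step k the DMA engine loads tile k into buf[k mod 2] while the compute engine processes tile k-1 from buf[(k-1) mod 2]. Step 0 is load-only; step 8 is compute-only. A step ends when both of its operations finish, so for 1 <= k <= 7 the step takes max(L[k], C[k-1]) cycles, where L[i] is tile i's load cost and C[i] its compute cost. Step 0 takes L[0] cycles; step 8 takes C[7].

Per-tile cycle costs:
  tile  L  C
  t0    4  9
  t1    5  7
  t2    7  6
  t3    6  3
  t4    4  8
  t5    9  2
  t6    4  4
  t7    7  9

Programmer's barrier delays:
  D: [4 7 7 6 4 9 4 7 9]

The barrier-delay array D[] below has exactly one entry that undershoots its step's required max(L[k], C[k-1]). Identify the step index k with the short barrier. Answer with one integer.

k=0 barrier L[0]=4→4c, D[0]=4 ok
k=1 barrier max(L[1]=5,C[0]=9)→9c, D[1]=7 SHORT
k=2 barrier max(L[2]=7,C[1]=7)→7c, D[2]=7 ok
k=3 barrier max(L[3]=6,C[2]=6)→6c, D[3]=6 ok
k=4 barrier max(L[4]=4,C[3]=3)→4c, D[4]=4 ok
k=5 barrier max(L[5]=9,C[4]=8)→9c, D[5]=9 ok
k=6 barrier max(L[6]=4,C[5]=2)→4c, D[6]=4 ok
k=7 barrier max(L[7]=7,C[6]=4)→7c, D[7]=7 ok
k=8 barrier C[7]=9→9c, D[8]=9 ok

hazard at step 1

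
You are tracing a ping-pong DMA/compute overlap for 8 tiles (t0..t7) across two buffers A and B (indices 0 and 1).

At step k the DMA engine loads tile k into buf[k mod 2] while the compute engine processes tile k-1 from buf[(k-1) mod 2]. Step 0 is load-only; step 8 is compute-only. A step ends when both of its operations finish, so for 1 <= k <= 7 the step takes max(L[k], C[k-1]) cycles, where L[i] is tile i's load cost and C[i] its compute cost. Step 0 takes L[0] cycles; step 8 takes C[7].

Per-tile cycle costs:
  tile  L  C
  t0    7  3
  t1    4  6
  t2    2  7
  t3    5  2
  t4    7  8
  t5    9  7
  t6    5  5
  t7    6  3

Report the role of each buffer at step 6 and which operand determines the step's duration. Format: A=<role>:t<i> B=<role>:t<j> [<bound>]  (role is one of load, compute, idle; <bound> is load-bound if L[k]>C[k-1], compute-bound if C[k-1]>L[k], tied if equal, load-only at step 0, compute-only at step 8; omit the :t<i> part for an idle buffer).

  0. 7=7c; end=7; A:t0 B:-
  1. max(4,3)=4c; end=11; A:t0 B:t1
  2. max(2,6)=6c; end=17; A:t2 B:t1
  3. max(5,7)=7c; end=24; A:t2 B:t3
  4. max(7,2)=7c; end=31; A:t4 B:t3
  5. max(9,8)=9c; end=40; A:t4 B:t5
  6. max(5,7)=7c; end=47; A:t6 B:t5
  7. max(6,5)=6c; end=53; A:t6 B:t7
  8. 3=3c; end=56; A:t6 B:t7

step 6: A=load:t6 B=compute:t5 [compute-bound]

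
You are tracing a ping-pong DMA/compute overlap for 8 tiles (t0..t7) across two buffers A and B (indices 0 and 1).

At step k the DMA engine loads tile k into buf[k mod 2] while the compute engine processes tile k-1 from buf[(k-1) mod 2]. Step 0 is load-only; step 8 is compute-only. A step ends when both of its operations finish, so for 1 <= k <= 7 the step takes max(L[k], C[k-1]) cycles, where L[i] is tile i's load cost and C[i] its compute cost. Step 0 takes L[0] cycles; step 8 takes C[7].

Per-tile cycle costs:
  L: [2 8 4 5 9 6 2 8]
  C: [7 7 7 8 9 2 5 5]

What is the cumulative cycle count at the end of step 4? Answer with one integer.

k=0 load=t0/2c comp=- wait=2 total=2
k=1 load=t1/8c comp=t0/7c wait=8 total=10
k=2 load=t2/4c comp=t1/7c wait=7 total=17
k=3 load=t3/5c comp=t2/7c wait=7 total=24
k=4 load=t4/9c comp=t3/8c wait=9 total=33
k=5 load=t5/6c comp=t4/9c wait=9 total=42
k=6 load=t6/2c comp=t5/2c wait=2 total=44
k=7 load=t7/8c comp=t6/5c wait=8 total=52
k=8 load=- comp=t7/5c wait=5 total=57

end_cycle[4] = 33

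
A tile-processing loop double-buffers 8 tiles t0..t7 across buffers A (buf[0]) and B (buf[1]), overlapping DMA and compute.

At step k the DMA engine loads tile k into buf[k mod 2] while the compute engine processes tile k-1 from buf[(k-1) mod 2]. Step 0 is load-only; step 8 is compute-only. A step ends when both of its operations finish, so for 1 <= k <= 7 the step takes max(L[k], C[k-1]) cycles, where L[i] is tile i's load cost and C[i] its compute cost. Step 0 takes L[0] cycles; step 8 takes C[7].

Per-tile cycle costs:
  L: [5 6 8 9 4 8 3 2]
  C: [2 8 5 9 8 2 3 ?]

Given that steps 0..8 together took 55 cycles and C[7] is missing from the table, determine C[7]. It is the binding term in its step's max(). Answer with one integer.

C[7] = 4

step 0: dur = L[0]=5 = 5
step 1: dur = max(L[1]=6, C[0]=2) = 6
step 2: dur = max(L[2]=8, C[1]=8) = 8
step 3: dur = max(L[3]=9, C[2]=5) = 9
step 4: dur = max(L[4]=4, C[3]=9) = 9
step 5: dur = max(L[5]=8, C[4]=8) = 8
step 6: dur = max(L[6]=3, C[5]=2) = 3
step 7: dur = max(L[7]=2, C[6]=3) = 3
step 8: dur = C[7]=? = C[7]  (unknown; binding)
sum of known step durations = 51
dur[8] = total - known = 55 - 51 = 4
C[7] is the binding max in step 8, so C[7] = dur[8] = 4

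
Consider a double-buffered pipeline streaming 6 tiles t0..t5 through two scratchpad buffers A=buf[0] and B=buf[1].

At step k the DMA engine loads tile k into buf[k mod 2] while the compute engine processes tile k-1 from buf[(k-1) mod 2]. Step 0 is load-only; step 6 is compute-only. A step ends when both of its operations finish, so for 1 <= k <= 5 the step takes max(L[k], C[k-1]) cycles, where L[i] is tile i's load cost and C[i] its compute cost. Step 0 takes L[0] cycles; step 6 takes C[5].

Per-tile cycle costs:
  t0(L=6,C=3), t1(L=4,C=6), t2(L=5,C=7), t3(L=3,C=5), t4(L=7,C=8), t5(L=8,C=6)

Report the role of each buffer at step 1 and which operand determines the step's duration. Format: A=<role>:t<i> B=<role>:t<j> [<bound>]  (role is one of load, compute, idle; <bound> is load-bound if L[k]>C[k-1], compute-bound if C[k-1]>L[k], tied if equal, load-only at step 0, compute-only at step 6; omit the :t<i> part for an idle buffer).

step 0: L[0]=6 → dur=6, Σ=6 | A=load:t0 B=idle [load-only]
step 1: L[1]=4 C[0]=3 → dur=4, Σ=10 | A=compute:t0 B=load:t1 [load-bound]
step 2: L[2]=5 C[1]=6 → dur=6, Σ=16 | A=load:t2 B=compute:t1 [compute-bound]
step 3: L[3]=3 C[2]=7 → dur=7, Σ=23 | A=compute:t2 B=load:t3 [compute-bound]
step 4: L[4]=7 C[3]=5 → dur=7, Σ=30 | A=load:t4 B=compute:t3 [load-bound]
step 5: L[5]=8 C[4]=8 → dur=8, Σ=38 | A=compute:t4 B=load:t5 [tied]
step 6: C[5]=6 → dur=6, Σ=44 | A=idle B=compute:t5 [compute-only]

step 1: A=compute:t0 B=load:t1 [load-bound]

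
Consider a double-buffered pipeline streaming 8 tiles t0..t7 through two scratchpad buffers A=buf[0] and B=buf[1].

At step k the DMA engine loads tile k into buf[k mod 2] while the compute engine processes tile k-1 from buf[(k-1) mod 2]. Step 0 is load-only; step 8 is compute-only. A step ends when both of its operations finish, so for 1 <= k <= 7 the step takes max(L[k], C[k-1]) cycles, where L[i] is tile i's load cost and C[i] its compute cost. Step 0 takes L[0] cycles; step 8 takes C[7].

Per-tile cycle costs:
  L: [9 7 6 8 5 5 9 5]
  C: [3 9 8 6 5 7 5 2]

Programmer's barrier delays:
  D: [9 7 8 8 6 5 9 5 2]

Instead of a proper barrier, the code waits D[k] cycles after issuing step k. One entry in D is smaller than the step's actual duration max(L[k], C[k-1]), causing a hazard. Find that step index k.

step 0: need L[0]=9 = 9; D[0]=9 ok
step 1: need max(L[1]=7,C[0]=3) = 7; D[1]=7 ok
step 2: need max(L[2]=6,C[1]=9) = 9; D[2]=8 SHORT
step 3: need max(L[3]=8,C[2]=8) = 8; D[3]=8 ok
step 4: need max(L[4]=5,C[3]=6) = 6; D[4]=6 ok
step 5: need max(L[5]=5,C[4]=5) = 5; D[5]=5 ok
step 6: need max(L[6]=9,C[5]=7) = 9; D[6]=9 ok
step 7: need max(L[7]=5,C[6]=5) = 5; D[7]=5 ok
step 8: need C[7]=2 = 2; D[8]=2 ok

hazard at step 2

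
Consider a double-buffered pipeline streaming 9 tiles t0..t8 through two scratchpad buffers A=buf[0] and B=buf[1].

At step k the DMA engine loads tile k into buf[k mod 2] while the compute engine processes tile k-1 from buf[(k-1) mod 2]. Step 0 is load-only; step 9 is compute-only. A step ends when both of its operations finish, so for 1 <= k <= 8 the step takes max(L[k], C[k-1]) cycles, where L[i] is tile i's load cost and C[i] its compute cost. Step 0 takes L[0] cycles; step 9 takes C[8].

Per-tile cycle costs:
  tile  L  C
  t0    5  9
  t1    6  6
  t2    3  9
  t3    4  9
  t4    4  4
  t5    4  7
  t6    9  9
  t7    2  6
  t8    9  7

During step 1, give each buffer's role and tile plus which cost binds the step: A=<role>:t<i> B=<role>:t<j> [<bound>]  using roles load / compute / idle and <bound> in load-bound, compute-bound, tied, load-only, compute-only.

step 0: L[0]=5 → dur=5, Σ=5 | A=load:t0 B=idle [load-only]
step 1: L[1]=6 C[0]=9 → dur=9, Σ=14 | A=compute:t0 B=load:t1 [compute-bound]
step 2: L[2]=3 C[1]=6 → dur=6, Σ=20 | A=load:t2 B=compute:t1 [compute-bound]
step 3: L[3]=4 C[2]=9 → dur=9, Σ=29 | A=compute:t2 B=load:t3 [compute-bound]
step 4: L[4]=4 C[3]=9 → dur=9, Σ=38 | A=load:t4 B=compute:t3 [compute-bound]
step 5: L[5]=4 C[4]=4 → dur=4, Σ=42 | A=compute:t4 B=load:t5 [tied]
step 6: L[6]=9 C[5]=7 → dur=9, Σ=51 | A=load:t6 B=compute:t5 [load-bound]
step 7: L[7]=2 C[6]=9 → dur=9, Σ=60 | A=compute:t6 B=load:t7 [compute-bound]
step 8: L[8]=9 C[7]=6 → dur=9, Σ=69 | A=load:t8 B=compute:t7 [load-bound]
step 9: C[8]=7 → dur=7, Σ=76 | A=compute:t8 B=idle [compute-only]

step 1: A=compute:t0 B=load:t1 [compute-bound]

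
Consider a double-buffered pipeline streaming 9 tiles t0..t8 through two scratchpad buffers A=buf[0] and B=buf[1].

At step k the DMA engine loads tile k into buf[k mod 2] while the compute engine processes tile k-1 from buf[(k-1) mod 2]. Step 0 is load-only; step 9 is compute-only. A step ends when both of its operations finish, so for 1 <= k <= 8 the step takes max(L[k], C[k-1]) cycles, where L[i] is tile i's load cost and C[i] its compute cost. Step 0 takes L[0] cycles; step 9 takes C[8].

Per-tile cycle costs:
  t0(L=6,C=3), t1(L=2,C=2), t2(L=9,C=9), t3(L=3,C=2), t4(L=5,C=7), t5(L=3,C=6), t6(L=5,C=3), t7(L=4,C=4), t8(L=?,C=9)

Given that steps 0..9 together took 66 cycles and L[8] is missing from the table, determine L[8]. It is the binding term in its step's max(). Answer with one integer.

L[8] = 8

step 0 | dur = L[0]=6 = 6
step 1 | dur = max(L[1]=2, C[0]=3) = 3
step 2 | dur = max(L[2]=9, C[1]=2) = 9
step 3 | dur = max(L[3]=3, C[2]=9) = 9
step 4 | dur = max(L[4]=5, C[3]=2) = 5
step 5 | dur = max(L[5]=3, C[4]=7) = 7
step 6 | dur = max(L[6]=5, C[5]=6) = 6
step 7 | dur = max(L[7]=4, C[6]=3) = 4
step 8 | dur = max(L[8]=?, C[7]=4) = L[8]  (unknown; binding)
step 9 | dur = C[8]=9 = 9
sum of known step durations = 58
dur[8] = total - known = 66 - 58 = 8
L[8] is the binding max in step 8, so L[8] = dur[8] = 8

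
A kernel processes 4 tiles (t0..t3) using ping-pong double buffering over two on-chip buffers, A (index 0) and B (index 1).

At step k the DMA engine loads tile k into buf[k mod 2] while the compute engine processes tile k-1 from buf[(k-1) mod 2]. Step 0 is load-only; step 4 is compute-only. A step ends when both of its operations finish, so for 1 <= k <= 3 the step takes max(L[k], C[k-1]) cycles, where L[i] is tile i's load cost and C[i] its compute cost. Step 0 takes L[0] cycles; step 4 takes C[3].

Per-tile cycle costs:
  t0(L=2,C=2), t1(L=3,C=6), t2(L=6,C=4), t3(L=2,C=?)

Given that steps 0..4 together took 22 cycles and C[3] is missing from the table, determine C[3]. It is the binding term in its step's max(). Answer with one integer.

step 0 = dur = L[0]=2 = 2
step 1 = dur = max(L[1]=3, C[0]=2) = 3
step 2 = dur = max(L[2]=6, C[1]=6) = 6
step 3 = dur = max(L[3]=2, C[2]=4) = 4
step 4 = dur = C[3]=? = C[3]  (unknown; binding)
sum of known step durations = 15
dur[4] = total - known = 22 - 15 = 7
C[3] is the binding max in step 4, so C[3] = dur[4] = 7

C[3] = 7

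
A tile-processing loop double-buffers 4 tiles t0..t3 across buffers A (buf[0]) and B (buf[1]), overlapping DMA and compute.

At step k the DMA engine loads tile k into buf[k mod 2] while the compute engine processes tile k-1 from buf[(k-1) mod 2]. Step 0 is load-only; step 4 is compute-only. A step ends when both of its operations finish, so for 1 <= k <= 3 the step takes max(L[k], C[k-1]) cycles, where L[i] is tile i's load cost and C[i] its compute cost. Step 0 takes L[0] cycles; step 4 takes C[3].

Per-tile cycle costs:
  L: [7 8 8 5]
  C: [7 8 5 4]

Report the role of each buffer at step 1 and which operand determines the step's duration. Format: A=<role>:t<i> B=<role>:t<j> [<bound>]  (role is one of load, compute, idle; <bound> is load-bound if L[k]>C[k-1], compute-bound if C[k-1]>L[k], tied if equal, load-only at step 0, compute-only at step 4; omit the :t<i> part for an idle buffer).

  0. 7=7c; end=7; A:t0 B:-
  1. max(8,7)=8c; end=15; A:t0 B:t1
  2. max(8,8)=8c; end=23; A:t2 B:t1
  3. max(5,5)=5c; end=28; A:t2 B:t3
  4. 4=4c; end=32; A:t2 B:t3

step 1: A=compute:t0 B=load:t1 [load-bound]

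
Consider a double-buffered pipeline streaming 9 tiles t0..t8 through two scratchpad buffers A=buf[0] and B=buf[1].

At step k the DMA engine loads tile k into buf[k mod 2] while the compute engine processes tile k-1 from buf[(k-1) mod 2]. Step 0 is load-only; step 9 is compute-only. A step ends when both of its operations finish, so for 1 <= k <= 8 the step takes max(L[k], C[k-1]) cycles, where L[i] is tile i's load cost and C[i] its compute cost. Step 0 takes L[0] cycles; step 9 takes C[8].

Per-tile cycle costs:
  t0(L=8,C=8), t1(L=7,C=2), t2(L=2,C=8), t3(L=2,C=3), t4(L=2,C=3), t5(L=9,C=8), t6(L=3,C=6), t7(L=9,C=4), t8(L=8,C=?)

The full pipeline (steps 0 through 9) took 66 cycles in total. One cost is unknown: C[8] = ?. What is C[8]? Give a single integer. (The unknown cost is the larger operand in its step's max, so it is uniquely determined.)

step 0 → dur = L[0]=8 = 8
step 1 → dur = max(L[1]=7, C[0]=8) = 8
step 2 → dur = max(L[2]=2, C[1]=2) = 2
step 3 → dur = max(L[3]=2, C[2]=8) = 8
step 4 → dur = max(L[4]=2, C[3]=3) = 3
step 5 → dur = max(L[5]=9, C[4]=3) = 9
step 6 → dur = max(L[6]=3, C[5]=8) = 8
step 7 → dur = max(L[7]=9, C[6]=6) = 9
step 8 → dur = max(L[8]=8, C[7]=4) = 8
step 9 → dur = C[8]=? = C[8]  (unknown; binding)
sum of known step durations = 63
dur[9] = total - known = 66 - 63 = 3
C[8] is the binding max in step 9, so C[8] = dur[9] = 3

C[8] = 3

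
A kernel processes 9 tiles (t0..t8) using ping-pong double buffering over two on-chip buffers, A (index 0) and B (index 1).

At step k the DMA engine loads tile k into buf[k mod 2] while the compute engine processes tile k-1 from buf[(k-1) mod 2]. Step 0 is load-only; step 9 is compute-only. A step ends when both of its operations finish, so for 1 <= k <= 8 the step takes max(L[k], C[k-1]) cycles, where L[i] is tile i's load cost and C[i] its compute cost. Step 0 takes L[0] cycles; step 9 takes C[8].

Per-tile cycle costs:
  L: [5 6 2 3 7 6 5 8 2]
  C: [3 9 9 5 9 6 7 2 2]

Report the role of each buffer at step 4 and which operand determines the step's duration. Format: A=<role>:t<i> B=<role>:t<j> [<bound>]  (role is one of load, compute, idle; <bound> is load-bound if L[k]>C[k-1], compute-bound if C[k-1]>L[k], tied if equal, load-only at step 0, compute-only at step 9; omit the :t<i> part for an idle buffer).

step 4: A=load:t4 B=compute:t3 [load-bound]

k=0 load=t0/5c comp=- wait=5 total=5
k=1 load=t1/6c comp=t0/3c wait=6 total=11
k=2 load=t2/2c comp=t1/9c wait=9 total=20
k=3 load=t3/3c comp=t2/9c wait=9 total=29
k=4 load=t4/7c comp=t3/5c wait=7 total=36
k=5 load=t5/6c comp=t4/9c wait=9 total=45
k=6 load=t6/5c comp=t5/6c wait=6 total=51
k=7 load=t7/8c comp=t6/7c wait=8 total=59
k=8 load=t8/2c comp=t7/2c wait=2 total=61
k=9 load=- comp=t8/2c wait=2 total=63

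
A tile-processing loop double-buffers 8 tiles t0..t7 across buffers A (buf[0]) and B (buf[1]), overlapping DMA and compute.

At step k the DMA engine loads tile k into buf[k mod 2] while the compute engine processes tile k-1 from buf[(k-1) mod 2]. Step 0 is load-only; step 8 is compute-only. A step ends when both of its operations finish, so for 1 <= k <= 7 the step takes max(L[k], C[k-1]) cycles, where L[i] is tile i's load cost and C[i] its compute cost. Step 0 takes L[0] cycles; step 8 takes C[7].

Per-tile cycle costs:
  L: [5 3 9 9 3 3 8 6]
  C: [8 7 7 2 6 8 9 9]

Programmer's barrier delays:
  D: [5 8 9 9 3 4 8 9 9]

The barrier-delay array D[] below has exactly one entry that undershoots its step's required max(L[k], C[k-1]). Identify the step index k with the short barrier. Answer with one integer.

hazard at step 5

k=0 barrier L[0]=5→5c, D[0]=5 ok
k=1 barrier max(L[1]=3,C[0]=8)→8c, D[1]=8 ok
k=2 barrier max(L[2]=9,C[1]=7)→9c, D[2]=9 ok
k=3 barrier max(L[3]=9,C[2]=7)→9c, D[3]=9 ok
k=4 barrier max(L[4]=3,C[3]=2)→3c, D[4]=3 ok
k=5 barrier max(L[5]=3,C[4]=6)→6c, D[5]=4 SHORT
k=6 barrier max(L[6]=8,C[5]=8)→8c, D[6]=8 ok
k=7 barrier max(L[7]=6,C[6]=9)→9c, D[7]=9 ok
k=8 barrier C[7]=9→9c, D[8]=9 ok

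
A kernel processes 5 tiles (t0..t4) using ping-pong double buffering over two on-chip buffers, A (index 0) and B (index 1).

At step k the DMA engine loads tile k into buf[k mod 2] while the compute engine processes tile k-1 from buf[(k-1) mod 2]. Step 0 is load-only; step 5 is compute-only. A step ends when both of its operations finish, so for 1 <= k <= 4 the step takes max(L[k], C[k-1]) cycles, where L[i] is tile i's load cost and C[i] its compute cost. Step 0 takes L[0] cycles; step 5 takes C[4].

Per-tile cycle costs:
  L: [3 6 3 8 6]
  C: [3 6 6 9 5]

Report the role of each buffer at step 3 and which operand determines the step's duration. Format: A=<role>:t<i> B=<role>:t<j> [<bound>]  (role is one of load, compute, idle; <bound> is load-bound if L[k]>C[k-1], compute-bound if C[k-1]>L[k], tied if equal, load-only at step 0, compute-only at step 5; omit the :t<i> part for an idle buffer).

[0] DMA t0→A (3c) ∥ CU idle ⇒ 3c, clock 3
[1] DMA t1→B (6c) ∥ CU A:t0 (3c) ⇒ 6c, clock 9
[2] DMA t2→A (3c) ∥ CU B:t1 (6c) ⇒ 6c, clock 15
[3] DMA t3→B (8c) ∥ CU A:t2 (6c) ⇒ 8c, clock 23
[4] DMA t4→A (6c) ∥ CU B:t3 (9c) ⇒ 9c, clock 32
[5] DMA idle ∥ CU A:t4 (5c) ⇒ 5c, clock 37

step 3: A=compute:t2 B=load:t3 [load-bound]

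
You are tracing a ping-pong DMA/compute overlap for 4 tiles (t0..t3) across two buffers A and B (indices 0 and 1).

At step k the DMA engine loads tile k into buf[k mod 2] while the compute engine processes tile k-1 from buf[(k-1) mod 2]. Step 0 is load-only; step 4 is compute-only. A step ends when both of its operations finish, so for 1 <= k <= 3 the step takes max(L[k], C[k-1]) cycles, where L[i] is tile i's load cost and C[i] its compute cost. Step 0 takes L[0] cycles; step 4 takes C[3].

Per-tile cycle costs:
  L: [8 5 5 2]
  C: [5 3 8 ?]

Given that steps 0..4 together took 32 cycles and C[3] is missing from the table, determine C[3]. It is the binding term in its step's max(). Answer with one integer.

step 0: dur = L[0]=8 = 8
step 1: dur = max(L[1]=5, C[0]=5) = 5
step 2: dur = max(L[2]=5, C[1]=3) = 5
step 3: dur = max(L[3]=2, C[2]=8) = 8
step 4: dur = C[3]=? = C[3]  (unknown; binding)
sum of known step durations = 26
dur[4] = total - known = 32 - 26 = 6
C[3] is the binding max in step 4, so C[3] = dur[4] = 6

C[3] = 6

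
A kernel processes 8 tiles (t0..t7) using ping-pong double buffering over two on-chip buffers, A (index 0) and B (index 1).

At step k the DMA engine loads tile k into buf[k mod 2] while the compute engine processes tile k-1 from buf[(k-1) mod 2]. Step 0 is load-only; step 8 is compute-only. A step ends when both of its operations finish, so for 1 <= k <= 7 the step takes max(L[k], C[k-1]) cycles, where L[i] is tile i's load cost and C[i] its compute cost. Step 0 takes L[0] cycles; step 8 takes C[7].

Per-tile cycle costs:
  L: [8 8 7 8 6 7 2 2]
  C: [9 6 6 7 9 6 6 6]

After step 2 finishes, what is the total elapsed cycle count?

step 0: L[0]=8 → dur=8, Σ=8 | A=load:t0 B=idle [load-only]
step 1: L[1]=8 C[0]=9 → dur=9, Σ=17 | A=compute:t0 B=load:t1 [compute-bound]
step 2: L[2]=7 C[1]=6 → dur=7, Σ=24 | A=load:t2 B=compute:t1 [load-bound]
step 3: L[3]=8 C[2]=6 → dur=8, Σ=32 | A=compute:t2 B=load:t3 [load-bound]
step 4: L[4]=6 C[3]=7 → dur=7, Σ=39 | A=load:t4 B=compute:t3 [compute-bound]
step 5: L[5]=7 C[4]=9 → dur=9, Σ=48 | A=compute:t4 B=load:t5 [compute-bound]
step 6: L[6]=2 C[5]=6 → dur=6, Σ=54 | A=load:t6 B=compute:t5 [compute-bound]
step 7: L[7]=2 C[6]=6 → dur=6, Σ=60 | A=compute:t6 B=load:t7 [compute-bound]
step 8: C[7]=6 → dur=6, Σ=66 | A=idle B=compute:t7 [compute-only]

end_cycle[2] = 24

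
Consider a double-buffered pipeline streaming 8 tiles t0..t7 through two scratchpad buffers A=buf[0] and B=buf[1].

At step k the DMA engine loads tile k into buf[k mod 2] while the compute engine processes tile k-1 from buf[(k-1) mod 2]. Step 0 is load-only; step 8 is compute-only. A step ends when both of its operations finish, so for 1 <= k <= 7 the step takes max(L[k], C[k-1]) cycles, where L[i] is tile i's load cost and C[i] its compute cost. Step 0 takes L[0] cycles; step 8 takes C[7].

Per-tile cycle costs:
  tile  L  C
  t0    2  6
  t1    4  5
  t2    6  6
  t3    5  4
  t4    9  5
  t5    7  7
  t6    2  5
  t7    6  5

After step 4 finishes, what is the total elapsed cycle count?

end_cycle[4] = 29

k=0 load=t0/2c comp=- wait=2 total=2
k=1 load=t1/4c comp=t0/6c wait=6 total=8
k=2 load=t2/6c comp=t1/5c wait=6 total=14
k=3 load=t3/5c comp=t2/6c wait=6 total=20
k=4 load=t4/9c comp=t3/4c wait=9 total=29
k=5 load=t5/7c comp=t4/5c wait=7 total=36
k=6 load=t6/2c comp=t5/7c wait=7 total=43
k=7 load=t7/6c comp=t6/5c wait=6 total=49
k=8 load=- comp=t7/5c wait=5 total=54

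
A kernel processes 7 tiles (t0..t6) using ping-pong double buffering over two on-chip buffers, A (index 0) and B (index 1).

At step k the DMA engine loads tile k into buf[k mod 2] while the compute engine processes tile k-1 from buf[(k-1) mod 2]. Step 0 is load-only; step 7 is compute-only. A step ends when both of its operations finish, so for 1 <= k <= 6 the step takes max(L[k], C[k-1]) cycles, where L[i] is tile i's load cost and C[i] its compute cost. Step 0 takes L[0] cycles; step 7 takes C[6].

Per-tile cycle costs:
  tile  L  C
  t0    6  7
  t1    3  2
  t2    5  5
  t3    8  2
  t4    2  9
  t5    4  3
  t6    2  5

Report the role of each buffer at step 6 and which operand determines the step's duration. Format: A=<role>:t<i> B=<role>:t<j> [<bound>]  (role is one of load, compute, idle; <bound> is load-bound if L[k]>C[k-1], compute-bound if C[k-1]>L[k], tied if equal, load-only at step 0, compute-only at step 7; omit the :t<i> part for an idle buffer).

step 6: A=load:t6 B=compute:t5 [compute-bound]

k=0 load=t0/6c comp=- wait=6 total=6
k=1 load=t1/3c comp=t0/7c wait=7 total=13
k=2 load=t2/5c comp=t1/2c wait=5 total=18
k=3 load=t3/8c comp=t2/5c wait=8 total=26
k=4 load=t4/2c comp=t3/2c wait=2 total=28
k=5 load=t5/4c comp=t4/9c wait=9 total=37
k=6 load=t6/2c comp=t5/3c wait=3 total=40
k=7 load=- comp=t6/5c wait=5 total=45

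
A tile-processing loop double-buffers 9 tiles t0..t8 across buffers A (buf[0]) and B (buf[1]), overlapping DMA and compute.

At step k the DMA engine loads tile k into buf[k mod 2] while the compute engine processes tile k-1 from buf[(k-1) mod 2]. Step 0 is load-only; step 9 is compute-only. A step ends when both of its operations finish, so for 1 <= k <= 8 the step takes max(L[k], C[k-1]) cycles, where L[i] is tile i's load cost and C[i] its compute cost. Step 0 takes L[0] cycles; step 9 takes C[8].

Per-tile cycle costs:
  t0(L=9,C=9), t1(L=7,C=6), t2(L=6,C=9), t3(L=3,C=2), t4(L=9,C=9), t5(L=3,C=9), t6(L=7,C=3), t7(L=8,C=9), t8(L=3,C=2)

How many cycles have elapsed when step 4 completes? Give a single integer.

end_cycle[4] = 42

k=0 load=t0/9c comp=- wait=9 total=9
k=1 load=t1/7c comp=t0/9c wait=9 total=18
k=2 load=t2/6c comp=t1/6c wait=6 total=24
k=3 load=t3/3c comp=t2/9c wait=9 total=33
k=4 load=t4/9c comp=t3/2c wait=9 total=42
k=5 load=t5/3c comp=t4/9c wait=9 total=51
k=6 load=t6/7c comp=t5/9c wait=9 total=60
k=7 load=t7/8c comp=t6/3c wait=8 total=68
k=8 load=t8/3c comp=t7/9c wait=9 total=77
k=9 load=- comp=t8/2c wait=2 total=79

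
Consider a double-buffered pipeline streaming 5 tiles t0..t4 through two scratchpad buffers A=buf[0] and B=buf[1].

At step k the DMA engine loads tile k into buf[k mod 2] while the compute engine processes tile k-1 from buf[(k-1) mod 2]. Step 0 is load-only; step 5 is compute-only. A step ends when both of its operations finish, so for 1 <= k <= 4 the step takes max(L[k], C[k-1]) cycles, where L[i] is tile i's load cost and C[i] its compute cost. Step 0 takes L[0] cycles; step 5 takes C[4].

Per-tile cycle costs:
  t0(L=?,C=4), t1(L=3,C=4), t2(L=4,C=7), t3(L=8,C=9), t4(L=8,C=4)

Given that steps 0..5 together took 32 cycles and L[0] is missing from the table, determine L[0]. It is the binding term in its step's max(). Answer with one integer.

L[0] = 3

step 0 → dur = L[0]=? = L[0]  (unknown; binding)
step 1 → dur = max(L[1]=3, C[0]=4) = 4
step 2 → dur = max(L[2]=4, C[1]=4) = 4
step 3 → dur = max(L[3]=8, C[2]=7) = 8
step 4 → dur = max(L[4]=8, C[3]=9) = 9
step 5 → dur = C[4]=4 = 4
sum of known step durations = 29
dur[0] = total - known = 32 - 29 = 3
L[0] is the binding max in step 0, so L[0] = dur[0] = 3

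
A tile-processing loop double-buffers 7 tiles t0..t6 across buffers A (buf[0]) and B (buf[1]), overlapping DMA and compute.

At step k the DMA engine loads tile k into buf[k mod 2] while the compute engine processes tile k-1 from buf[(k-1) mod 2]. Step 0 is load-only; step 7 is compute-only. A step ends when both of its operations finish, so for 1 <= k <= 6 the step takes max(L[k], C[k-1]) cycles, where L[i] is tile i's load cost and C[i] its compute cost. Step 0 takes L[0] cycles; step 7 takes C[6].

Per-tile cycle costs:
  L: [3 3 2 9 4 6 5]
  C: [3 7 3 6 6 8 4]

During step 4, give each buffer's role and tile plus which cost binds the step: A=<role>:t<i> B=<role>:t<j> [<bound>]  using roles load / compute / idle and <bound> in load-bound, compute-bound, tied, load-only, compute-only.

  0. 3=3c; end=3; A:t0 B:-
  1. max(3,3)=3c; end=6; A:t0 B:t1
  2. max(2,7)=7c; end=13; A:t2 B:t1
  3. max(9,3)=9c; end=22; A:t2 B:t3
  4. max(4,6)=6c; end=28; A:t4 B:t3
  5. max(6,6)=6c; end=34; A:t4 B:t5
  6. max(5,8)=8c; end=42; A:t6 B:t5
  7. 4=4c; end=46; A:t6 B:t5

step 4: A=load:t4 B=compute:t3 [compute-bound]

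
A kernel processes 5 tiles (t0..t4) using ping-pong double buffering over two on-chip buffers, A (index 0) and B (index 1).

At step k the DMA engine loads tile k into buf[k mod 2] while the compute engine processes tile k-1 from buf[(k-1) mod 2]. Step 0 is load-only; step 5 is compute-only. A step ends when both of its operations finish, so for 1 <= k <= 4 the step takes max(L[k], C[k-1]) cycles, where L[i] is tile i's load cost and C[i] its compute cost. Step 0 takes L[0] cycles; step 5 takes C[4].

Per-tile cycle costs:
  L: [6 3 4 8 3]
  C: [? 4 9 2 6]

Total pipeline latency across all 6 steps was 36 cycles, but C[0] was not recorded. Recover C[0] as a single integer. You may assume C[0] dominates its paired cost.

step 0 | dur = L[0]=6 = 6
step 1 | dur = max(L[1]=3, C[0]=?) = C[0]  (unknown; binding)
step 2 | dur = max(L[2]=4, C[1]=4) = 4
step 3 | dur = max(L[3]=8, C[2]=9) = 9
step 4 | dur = max(L[4]=3, C[3]=2) = 3
step 5 | dur = C[4]=6 = 6
sum of known step durations = 28
dur[1] = total - known = 36 - 28 = 8
C[0] is the binding max in step 1, so C[0] = dur[1] = 8

C[0] = 8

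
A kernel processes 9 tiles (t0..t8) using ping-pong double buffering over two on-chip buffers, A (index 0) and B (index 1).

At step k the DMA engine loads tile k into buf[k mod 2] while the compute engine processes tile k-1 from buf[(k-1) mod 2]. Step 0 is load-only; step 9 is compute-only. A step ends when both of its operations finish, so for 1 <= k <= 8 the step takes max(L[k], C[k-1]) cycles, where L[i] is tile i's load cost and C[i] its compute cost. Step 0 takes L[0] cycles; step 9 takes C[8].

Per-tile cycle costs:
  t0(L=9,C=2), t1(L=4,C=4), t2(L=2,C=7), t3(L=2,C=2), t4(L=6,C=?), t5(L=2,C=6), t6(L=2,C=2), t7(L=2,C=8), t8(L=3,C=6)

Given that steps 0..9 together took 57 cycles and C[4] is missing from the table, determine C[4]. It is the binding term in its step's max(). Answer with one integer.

step 0 = dur = L[0]=9 = 9
step 1 = dur = max(L[1]=4, C[0]=2) = 4
step 2 = dur = max(L[2]=2, C[1]=4) = 4
step 3 = dur = max(L[3]=2, C[2]=7) = 7
step 4 = dur = max(L[4]=6, C[3]=2) = 6
step 5 = dur = max(L[5]=2, C[4]=?) = C[4]  (unknown; binding)
step 6 = dur = max(L[6]=2, C[5]=6) = 6
step 7 = dur = max(L[7]=2, C[6]=2) = 2
step 8 = dur = max(L[8]=3, C[7]=8) = 8
step 9 = dur = C[8]=6 = 6
sum of known step durations = 52
dur[5] = total - known = 57 - 52 = 5
C[4] is the binding max in step 5, so C[4] = dur[5] = 5

C[4] = 5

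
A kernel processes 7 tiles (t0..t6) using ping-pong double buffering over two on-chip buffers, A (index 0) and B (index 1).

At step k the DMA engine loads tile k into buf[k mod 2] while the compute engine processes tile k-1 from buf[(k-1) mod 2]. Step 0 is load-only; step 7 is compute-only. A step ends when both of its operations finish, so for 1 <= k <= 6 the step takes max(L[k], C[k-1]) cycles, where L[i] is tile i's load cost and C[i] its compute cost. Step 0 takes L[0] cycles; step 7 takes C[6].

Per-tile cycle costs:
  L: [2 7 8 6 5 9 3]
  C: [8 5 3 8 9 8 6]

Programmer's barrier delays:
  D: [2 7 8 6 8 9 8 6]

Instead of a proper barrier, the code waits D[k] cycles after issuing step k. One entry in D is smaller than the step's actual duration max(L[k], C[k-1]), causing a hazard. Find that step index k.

hazard at step 1

k=0 barrier L[0]=2→2c, D[0]=2 ok
k=1 barrier max(L[1]=7,C[0]=8)→8c, D[1]=7 SHORT
k=2 barrier max(L[2]=8,C[1]=5)→8c, D[2]=8 ok
k=3 barrier max(L[3]=6,C[2]=3)→6c, D[3]=6 ok
k=4 barrier max(L[4]=5,C[3]=8)→8c, D[4]=8 ok
k=5 barrier max(L[5]=9,C[4]=9)→9c, D[5]=9 ok
k=6 barrier max(L[6]=3,C[5]=8)→8c, D[6]=8 ok
k=7 barrier C[6]=6→6c, D[7]=6 ok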